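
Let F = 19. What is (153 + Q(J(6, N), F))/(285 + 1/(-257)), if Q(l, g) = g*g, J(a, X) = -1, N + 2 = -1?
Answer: 66049/36622 ≈ 1.8035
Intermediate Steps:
N = -3 (N = -2 - 1 = -3)
Q(l, g) = g**2
(153 + Q(J(6, N), F))/(285 + 1/(-257)) = (153 + 19**2)/(285 + 1/(-257)) = (153 + 361)/(285 - 1/257) = 514/(73244/257) = 514*(257/73244) = 66049/36622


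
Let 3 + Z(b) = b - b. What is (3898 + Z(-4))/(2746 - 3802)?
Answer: -3895/1056 ≈ -3.6884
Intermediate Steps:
Z(b) = -3 (Z(b) = -3 + (b - b) = -3 + 0 = -3)
(3898 + Z(-4))/(2746 - 3802) = (3898 - 3)/(2746 - 3802) = 3895/(-1056) = 3895*(-1/1056) = -3895/1056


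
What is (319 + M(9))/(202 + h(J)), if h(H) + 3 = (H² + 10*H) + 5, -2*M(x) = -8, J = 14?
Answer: 323/540 ≈ 0.59815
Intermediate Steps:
M(x) = 4 (M(x) = -½*(-8) = 4)
h(H) = 2 + H² + 10*H (h(H) = -3 + ((H² + 10*H) + 5) = -3 + (5 + H² + 10*H) = 2 + H² + 10*H)
(319 + M(9))/(202 + h(J)) = (319 + 4)/(202 + (2 + 14² + 10*14)) = 323/(202 + (2 + 196 + 140)) = 323/(202 + 338) = 323/540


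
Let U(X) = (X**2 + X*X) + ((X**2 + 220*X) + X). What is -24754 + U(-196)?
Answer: 47178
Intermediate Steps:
U(X) = 3*X**2 + 221*X (U(X) = (X**2 + X**2) + (X**2 + 221*X) = 2*X**2 + (X**2 + 221*X) = 3*X**2 + 221*X)
-24754 + U(-196) = -24754 - 196*(221 + 3*(-196)) = -24754 - 196*(221 - 588) = -24754 - 196*(-367) = -24754 + 71932 = 47178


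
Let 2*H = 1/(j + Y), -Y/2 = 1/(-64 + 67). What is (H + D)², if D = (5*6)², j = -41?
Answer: 50623650009/62500 ≈ 8.0998e+5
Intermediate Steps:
Y = -⅔ (Y = -2/(-64 + 67) = -2/3 = -2*⅓ = -⅔ ≈ -0.66667)
H = -3/250 (H = 1/(2*(-41 - ⅔)) = 1/(2*(-125/3)) = (½)*(-3/125) = -3/250 ≈ -0.012000)
D = 900 (D = 30² = 900)
(H + D)² = (-3/250 + 900)² = (224997/250)² = 50623650009/62500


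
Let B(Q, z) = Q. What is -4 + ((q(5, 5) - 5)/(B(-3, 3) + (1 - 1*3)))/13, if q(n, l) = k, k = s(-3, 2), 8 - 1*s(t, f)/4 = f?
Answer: -279/65 ≈ -4.2923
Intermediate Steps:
s(t, f) = 32 - 4*f
k = 24 (k = 32 - 4*2 = 32 - 8 = 24)
q(n, l) = 24
-4 + ((q(5, 5) - 5)/(B(-3, 3) + (1 - 1*3)))/13 = -4 + ((24 - 5)/(-3 + (1 - 1*3)))/13 = -4 + (19/(-3 + (1 - 3)))*(1/13) = -4 + (19/(-3 - 2))*(1/13) = -4 + (19/(-5))*(1/13) = -4 + (19*(-⅕))*(1/13) = -4 - 19/5*1/13 = -4 - 19/65 = -279/65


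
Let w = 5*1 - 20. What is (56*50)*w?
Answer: -42000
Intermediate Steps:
w = -15 (w = 5 - 20 = -15)
(56*50)*w = (56*50)*(-15) = 2800*(-15) = -42000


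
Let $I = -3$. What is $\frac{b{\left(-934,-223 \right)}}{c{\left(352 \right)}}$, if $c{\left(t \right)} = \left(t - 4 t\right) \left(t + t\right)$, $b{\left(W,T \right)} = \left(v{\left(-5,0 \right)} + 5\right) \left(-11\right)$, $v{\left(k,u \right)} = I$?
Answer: $\frac{1}{33792} \approx 2.9593 \cdot 10^{-5}$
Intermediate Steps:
$v{\left(k,u \right)} = -3$
$b{\left(W,T \right)} = -22$ ($b{\left(W,T \right)} = \left(-3 + 5\right) \left(-11\right) = 2 \left(-11\right) = -22$)
$c{\left(t \right)} = - 6 t^{2}$ ($c{\left(t \right)} = - 3 t 2 t = - 6 t^{2}$)
$\frac{b{\left(-934,-223 \right)}}{c{\left(352 \right)}} = - \frac{22}{\left(-6\right) 352^{2}} = - \frac{22}{\left(-6\right) 123904} = - \frac{22}{-743424} = \left(-22\right) \left(- \frac{1}{743424}\right) = \frac{1}{33792}$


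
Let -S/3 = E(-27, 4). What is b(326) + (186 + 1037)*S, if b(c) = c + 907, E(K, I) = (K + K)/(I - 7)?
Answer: -64809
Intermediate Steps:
E(K, I) = 2*K/(-7 + I) (E(K, I) = (2*K)/(-7 + I) = 2*K/(-7 + I))
S = -54 (S = -6*(-27)/(-7 + 4) = -6*(-27)/(-3) = -6*(-27)*(-1)/3 = -3*18 = -54)
b(c) = 907 + c
b(326) + (186 + 1037)*S = (907 + 326) + (186 + 1037)*(-54) = 1233 + 1223*(-54) = 1233 - 66042 = -64809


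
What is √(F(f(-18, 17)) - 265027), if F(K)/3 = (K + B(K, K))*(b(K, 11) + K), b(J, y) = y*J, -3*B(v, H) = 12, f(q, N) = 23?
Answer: I*√249295 ≈ 499.29*I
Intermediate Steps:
B(v, H) = -4 (B(v, H) = -⅓*12 = -4)
b(J, y) = J*y
F(K) = 36*K*(-4 + K) (F(K) = 3*((K - 4)*(K*11 + K)) = 3*((-4 + K)*(11*K + K)) = 3*((-4 + K)*(12*K)) = 3*(12*K*(-4 + K)) = 36*K*(-4 + K))
√(F(f(-18, 17)) - 265027) = √(36*23*(-4 + 23) - 265027) = √(36*23*19 - 265027) = √(15732 - 265027) = √(-249295) = I*√249295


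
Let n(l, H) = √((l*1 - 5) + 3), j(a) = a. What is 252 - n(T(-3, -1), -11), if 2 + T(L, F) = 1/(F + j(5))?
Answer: 252 - I*√15/2 ≈ 252.0 - 1.9365*I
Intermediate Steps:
T(L, F) = -2 + 1/(5 + F) (T(L, F) = -2 + 1/(F + 5) = -2 + 1/(5 + F))
n(l, H) = √(-2 + l) (n(l, H) = √((l - 5) + 3) = √((-5 + l) + 3) = √(-2 + l))
252 - n(T(-3, -1), -11) = 252 - √(-2 + (-9 - 2*(-1))/(5 - 1)) = 252 - √(-2 + (-9 + 2)/4) = 252 - √(-2 + (¼)*(-7)) = 252 - √(-2 - 7/4) = 252 - √(-15/4) = 252 - I*√15/2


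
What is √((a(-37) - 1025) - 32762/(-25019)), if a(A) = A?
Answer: 2*I*√165984902726/25019 ≈ 32.568*I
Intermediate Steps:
√((a(-37) - 1025) - 32762/(-25019)) = √((-37 - 1025) - 32762/(-25019)) = √(-1062 - 32762*(-1/25019)) = √(-1062 + 32762/25019) = √(-26537416/25019) = 2*I*√165984902726/25019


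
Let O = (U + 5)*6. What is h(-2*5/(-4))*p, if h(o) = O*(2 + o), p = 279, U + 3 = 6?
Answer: 60264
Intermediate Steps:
U = 3 (U = -3 + 6 = 3)
O = 48 (O = (3 + 5)*6 = 8*6 = 48)
h(o) = 96 + 48*o (h(o) = 48*(2 + o) = 96 + 48*o)
h(-2*5/(-4))*p = (96 + 48*(-2*5/(-4)))*279 = (96 + 48*(-10*(-¼)))*279 = (96 + 48*(5/2))*279 = (96 + 120)*279 = 216*279 = 60264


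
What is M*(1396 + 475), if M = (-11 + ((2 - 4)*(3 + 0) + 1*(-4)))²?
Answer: 825111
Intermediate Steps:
M = 441 (M = (-11 + (-2*3 - 4))² = (-11 + (-6 - 4))² = (-11 - 10)² = (-21)² = 441)
M*(1396 + 475) = 441*(1396 + 475) = 441*1871 = 825111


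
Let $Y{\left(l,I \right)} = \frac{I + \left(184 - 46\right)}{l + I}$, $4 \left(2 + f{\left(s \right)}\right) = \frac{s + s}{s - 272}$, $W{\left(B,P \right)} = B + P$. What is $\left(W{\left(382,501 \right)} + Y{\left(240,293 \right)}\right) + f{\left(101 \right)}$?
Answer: $\frac{160687535}{182286} \approx 881.51$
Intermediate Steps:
$f{\left(s \right)} = -2 + \frac{s}{2 \left(-272 + s\right)}$ ($f{\left(s \right)} = -2 + \frac{\left(s + s\right) \frac{1}{s - 272}}{4} = -2 + \frac{2 s \frac{1}{-272 + s}}{4} = -2 + \frac{s}{2 \left(-272 + s\right)}$)
$Y{\left(l,I \right)} = \frac{138 + I}{I + l}$ ($Y{\left(l,I \right)} = \frac{I + \left(184 - 46\right)}{I + l} = \frac{I + 138}{I + l} = \frac{138 + I}{I + l}$)
$\left(W{\left(382,501 \right)} + Y{\left(240,293 \right)}\right) + f{\left(101 \right)} = \left(\left(382 + 501\right) + \frac{138 + 293}{293 + 240}\right) + \frac{1088 - 303}{2 \left(-272 + 101\right)} = \left(883 + \frac{1}{533} \cdot 431\right) + \frac{1088 - 303}{2 \left(-171\right)} = \left(883 + \frac{1}{533} \cdot 431\right) + \frac{1}{2} \left(- \frac{1}{171}\right) 785 = \left(883 + \frac{431}{533}\right) - \frac{785}{342} = \frac{471070}{533} - \frac{785}{342} = \frac{160687535}{182286}$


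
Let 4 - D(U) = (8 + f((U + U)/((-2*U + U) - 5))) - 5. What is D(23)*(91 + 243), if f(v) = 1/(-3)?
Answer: 1336/3 ≈ 445.33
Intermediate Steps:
f(v) = -⅓
D(U) = 4/3 (D(U) = 4 - ((8 - ⅓) - 5) = 4 - (23/3 - 5) = 4 - 1*8/3 = 4 - 8/3 = 4/3)
D(23)*(91 + 243) = 4*(91 + 243)/3 = (4/3)*334 = 1336/3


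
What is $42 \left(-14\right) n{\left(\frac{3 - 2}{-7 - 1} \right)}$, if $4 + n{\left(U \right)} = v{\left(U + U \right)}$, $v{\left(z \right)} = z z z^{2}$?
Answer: $\frac{150381}{64} \approx 2349.7$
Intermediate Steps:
$v{\left(z \right)} = z^{4}$ ($v{\left(z \right)} = z z^{3} = z^{4}$)
$n{\left(U \right)} = -4 + 16 U^{4}$ ($n{\left(U \right)} = -4 + \left(U + U\right)^{4} = -4 + \left(2 U\right)^{4} = -4 + 16 U^{4}$)
$42 \left(-14\right) n{\left(\frac{3 - 2}{-7 - 1} \right)} = 42 \left(-14\right) \left(-4 + 16 \left(\frac{3 - 2}{-7 - 1}\right)^{4}\right) = - 588 \left(-4 + 16 \left(1 \frac{1}{-8}\right)^{4}\right) = - 588 \left(-4 + 16 \left(1 \left(- \frac{1}{8}\right)\right)^{4}\right) = - 588 \left(-4 + 16 \left(- \frac{1}{8}\right)^{4}\right) = - 588 \left(-4 + 16 \cdot \frac{1}{4096}\right) = - 588 \left(-4 + \frac{1}{256}\right) = \left(-588\right) \left(- \frac{1023}{256}\right) = \frac{150381}{64}$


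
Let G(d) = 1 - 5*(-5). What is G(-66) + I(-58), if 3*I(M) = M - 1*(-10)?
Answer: 10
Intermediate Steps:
I(M) = 10/3 + M/3 (I(M) = (M - 1*(-10))/3 = (M + 10)/3 = (10 + M)/3 = 10/3 + M/3)
G(d) = 26 (G(d) = 1 + 25 = 26)
G(-66) + I(-58) = 26 + (10/3 + (⅓)*(-58)) = 26 + (10/3 - 58/3) = 26 - 16 = 10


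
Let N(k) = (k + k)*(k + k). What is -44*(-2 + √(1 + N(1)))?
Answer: 88 - 44*√5 ≈ -10.387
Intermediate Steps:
N(k) = 4*k² (N(k) = (2*k)*(2*k) = 4*k²)
-44*(-2 + √(1 + N(1))) = -44*(-2 + √(1 + 4*1²)) = -44*(-2 + √(1 + 4*1)) = -44*(-2 + √(1 + 4)) = -44*(-2 + √5) = 88 - 44*√5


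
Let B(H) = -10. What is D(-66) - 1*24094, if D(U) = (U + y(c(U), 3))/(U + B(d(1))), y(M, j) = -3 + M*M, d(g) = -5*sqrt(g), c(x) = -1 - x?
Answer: -458825/19 ≈ -24149.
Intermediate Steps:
y(M, j) = -3 + M**2
D(U) = (-3 + U + (-1 - U)**2)/(-10 + U) (D(U) = (U + (-3 + (-1 - U)**2))/(U - 10) = (-3 + U + (-1 - U)**2)/(-10 + U))
D(-66) - 1*24094 = (-3 - 66 + (1 - 66)**2)/(-10 - 66) - 1*24094 = (-3 - 66 + (-65)**2)/(-76) - 24094 = -(-3 - 66 + 4225)/76 - 24094 = -1/76*4156 - 24094 = -1039/19 - 24094 = -458825/19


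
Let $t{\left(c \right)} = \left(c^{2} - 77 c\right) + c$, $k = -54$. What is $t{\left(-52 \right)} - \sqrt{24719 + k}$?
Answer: $6656 - \sqrt{24665} \approx 6499.0$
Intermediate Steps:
$t{\left(c \right)} = c^{2} - 76 c$
$t{\left(-52 \right)} - \sqrt{24719 + k} = - 52 \left(-76 - 52\right) - \sqrt{24719 - 54} = \left(-52\right) \left(-128\right) - \sqrt{24665} = 6656 - \sqrt{24665}$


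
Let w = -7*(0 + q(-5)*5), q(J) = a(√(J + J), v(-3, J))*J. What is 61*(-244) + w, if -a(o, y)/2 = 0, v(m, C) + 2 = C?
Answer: -14884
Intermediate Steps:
v(m, C) = -2 + C
a(o, y) = 0 (a(o, y) = -2*0 = 0)
q(J) = 0 (q(J) = 0*J = 0)
w = 0 (w = -7*(0 + 0*5) = -7*(0 + 0) = -7*0 = 0)
61*(-244) + w = 61*(-244) + 0 = -14884 + 0 = -14884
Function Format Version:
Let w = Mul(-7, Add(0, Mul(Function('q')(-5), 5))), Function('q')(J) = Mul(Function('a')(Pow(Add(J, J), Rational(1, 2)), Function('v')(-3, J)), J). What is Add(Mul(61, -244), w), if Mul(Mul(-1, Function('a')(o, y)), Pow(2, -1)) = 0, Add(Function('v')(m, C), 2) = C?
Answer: -14884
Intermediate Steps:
Function('v')(m, C) = Add(-2, C)
Function('a')(o, y) = 0 (Function('a')(o, y) = Mul(-2, 0) = 0)
Function('q')(J) = 0 (Function('q')(J) = Mul(0, J) = 0)
w = 0 (w = Mul(-7, Add(0, Mul(0, 5))) = Mul(-7, Add(0, 0)) = Mul(-7, 0) = 0)
Add(Mul(61, -244), w) = Add(Mul(61, -244), 0) = Add(-14884, 0) = -14884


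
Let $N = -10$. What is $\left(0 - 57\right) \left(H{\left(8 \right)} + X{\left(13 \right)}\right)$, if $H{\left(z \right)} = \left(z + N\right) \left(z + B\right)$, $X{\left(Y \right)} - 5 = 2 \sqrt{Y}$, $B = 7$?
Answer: $1425 - 114 \sqrt{13} \approx 1014.0$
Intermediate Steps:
$X{\left(Y \right)} = 5 + 2 \sqrt{Y}$
$H{\left(z \right)} = \left(-10 + z\right) \left(7 + z\right)$ ($H{\left(z \right)} = \left(z - 10\right) \left(z + 7\right) = \left(-10 + z\right) \left(7 + z\right)$)
$\left(0 - 57\right) \left(H{\left(8 \right)} + X{\left(13 \right)}\right) = \left(0 - 57\right) \left(\left(-70 + 8^{2} - 24\right) + \left(5 + 2 \sqrt{13}\right)\right) = - 57 \left(\left(-70 + 64 - 24\right) + \left(5 + 2 \sqrt{13}\right)\right) = - 57 \left(-30 + \left(5 + 2 \sqrt{13}\right)\right) = - 57 \left(-25 + 2 \sqrt{13}\right) = 1425 - 114 \sqrt{13}$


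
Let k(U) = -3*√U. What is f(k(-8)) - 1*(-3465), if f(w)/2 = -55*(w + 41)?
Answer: -1045 + 660*I*√2 ≈ -1045.0 + 933.38*I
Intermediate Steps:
f(w) = -4510 - 110*w (f(w) = 2*(-55*(w + 41)) = 2*(-55*(41 + w)) = 2*(-2255 - 55*w) = -4510 - 110*w)
f(k(-8)) - 1*(-3465) = (-4510 - (-330)*√(-8)) - 1*(-3465) = (-4510 - (-330)*2*I*√2) + 3465 = (-4510 - (-660)*I*√2) + 3465 = (-4510 + 660*I*√2) + 3465 = -1045 + 660*I*√2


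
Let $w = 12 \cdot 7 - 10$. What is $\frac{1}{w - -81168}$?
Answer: $\frac{1}{81242} \approx 1.2309 \cdot 10^{-5}$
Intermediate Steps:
$w = 74$ ($w = 84 - 10 = 74$)
$\frac{1}{w - -81168} = \frac{1}{74 - -81168} = \frac{1}{74 + 81168} = \frac{1}{81242}$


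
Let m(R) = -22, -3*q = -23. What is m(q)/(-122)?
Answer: 11/61 ≈ 0.18033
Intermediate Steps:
q = 23/3 (q = -1/3*(-23) = 23/3 ≈ 7.6667)
m(q)/(-122) = -22/(-122) = -22*(-1/122) = 11/61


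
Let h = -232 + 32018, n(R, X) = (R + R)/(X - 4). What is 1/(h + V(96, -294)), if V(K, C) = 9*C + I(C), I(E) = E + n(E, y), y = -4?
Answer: 2/57839 ≈ 3.4579e-5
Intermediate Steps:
n(R, X) = 2*R/(-4 + X) (n(R, X) = (2*R)/(-4 + X) = 2*R/(-4 + X))
I(E) = 3*E/4 (I(E) = E + 2*E/(-4 - 4) = E + 2*E/(-8) = E + 2*E*(-1/8) = E - E/4 = 3*E/4)
V(K, C) = 39*C/4 (V(K, C) = 9*C + 3*C/4 = 39*C/4)
h = 31786
1/(h + V(96, -294)) = 1/(31786 + (39/4)*(-294)) = 1/(31786 - 5733/2) = 1/(57839/2) = 2/57839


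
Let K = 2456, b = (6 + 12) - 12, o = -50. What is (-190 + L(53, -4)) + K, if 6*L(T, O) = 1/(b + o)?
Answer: 598223/264 ≈ 2266.0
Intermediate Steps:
b = 6 (b = 18 - 12 = 6)
L(T, O) = -1/264 (L(T, O) = 1/(6*(6 - 50)) = (1/6)/(-44) = (1/6)*(-1/44) = -1/264)
(-190 + L(53, -4)) + K = (-190 - 1/264) + 2456 = -50161/264 + 2456 = 598223/264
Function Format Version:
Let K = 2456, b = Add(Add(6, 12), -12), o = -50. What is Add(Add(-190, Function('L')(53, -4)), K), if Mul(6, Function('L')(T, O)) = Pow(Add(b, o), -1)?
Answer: Rational(598223, 264) ≈ 2266.0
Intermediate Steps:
b = 6 (b = Add(18, -12) = 6)
Function('L')(T, O) = Rational(-1, 264) (Function('L')(T, O) = Mul(Rational(1, 6), Pow(Add(6, -50), -1)) = Mul(Rational(1, 6), Pow(-44, -1)) = Mul(Rational(1, 6), Rational(-1, 44)) = Rational(-1, 264))
Add(Add(-190, Function('L')(53, -4)), K) = Add(Add(-190, Rational(-1, 264)), 2456) = Add(Rational(-50161, 264), 2456) = Rational(598223, 264)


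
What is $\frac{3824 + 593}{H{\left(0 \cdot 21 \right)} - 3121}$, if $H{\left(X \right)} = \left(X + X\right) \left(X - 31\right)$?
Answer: $- \frac{4417}{3121} \approx -1.4153$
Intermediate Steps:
$H{\left(X \right)} = 2 X \left(-31 + X\right)$
$\frac{3824 + 593}{H{\left(0 \cdot 21 \right)} - 3121} = \frac{3824 + 593}{2 \cdot 0 \cdot 21 \left(-31 + 0 \cdot 21\right) - 3121} = \frac{4417}{2 \cdot 0 \left(-31 + 0\right) - 3121} = \frac{4417}{2 \cdot 0 \left(-31\right) - 3121} = \frac{4417}{0 - 3121} = \frac{4417}{-3121} = 4417 \left(- \frac{1}{3121}\right) = - \frac{4417}{3121}$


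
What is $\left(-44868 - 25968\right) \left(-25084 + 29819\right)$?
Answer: $-335408460$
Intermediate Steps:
$\left(-44868 - 25968\right) \left(-25084 + 29819\right) = \left(-70836\right) 4735 = -335408460$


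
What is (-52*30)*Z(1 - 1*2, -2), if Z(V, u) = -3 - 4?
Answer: 10920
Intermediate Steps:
Z(V, u) = -7 (Z(V, u) = -3 - 1*4 = -3 - 4 = -7)
(-52*30)*Z(1 - 1*2, -2) = -52*30*(-7) = -1560*(-7) = 10920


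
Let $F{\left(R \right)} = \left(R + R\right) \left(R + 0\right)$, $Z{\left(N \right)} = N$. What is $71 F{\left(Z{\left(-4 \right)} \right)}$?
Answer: $2272$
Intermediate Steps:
$F{\left(R \right)} = 2 R^{2}$ ($F{\left(R \right)} = 2 R R = 2 R^{2}$)
$71 F{\left(Z{\left(-4 \right)} \right)} = 71 \cdot 2 \left(-4\right)^{2} = 71 \cdot 2 \cdot 16 = 71 \cdot 32 = 2272$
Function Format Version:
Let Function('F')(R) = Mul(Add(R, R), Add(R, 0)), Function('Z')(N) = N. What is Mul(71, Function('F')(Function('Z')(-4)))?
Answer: 2272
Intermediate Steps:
Function('F')(R) = Mul(2, Pow(R, 2)) (Function('F')(R) = Mul(Mul(2, R), R) = Mul(2, Pow(R, 2)))
Mul(71, Function('F')(Function('Z')(-4))) = Mul(71, Mul(2, Pow(-4, 2))) = Mul(71, Mul(2, 16)) = Mul(71, 32) = 2272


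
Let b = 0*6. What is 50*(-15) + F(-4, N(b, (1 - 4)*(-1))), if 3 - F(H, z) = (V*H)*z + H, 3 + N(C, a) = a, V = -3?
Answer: -743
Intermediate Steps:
b = 0
N(C, a) = -3 + a
F(H, z) = 3 - H + 3*H*z (F(H, z) = 3 - ((-3*H)*z + H) = 3 - (-3*H*z + H) = 3 - (H - 3*H*z) = 3 + (-H + 3*H*z) = 3 - H + 3*H*z)
50*(-15) + F(-4, N(b, (1 - 4)*(-1))) = 50*(-15) + (3 - 1*(-4) + 3*(-4)*(-3 + (1 - 4)*(-1))) = -750 + (3 + 4 + 3*(-4)*(-3 - 3*(-1))) = -750 + (3 + 4 + 3*(-4)*(-3 + 3)) = -750 + (3 + 4 + 3*(-4)*0) = -750 + (3 + 4 + 0) = -750 + 7 = -743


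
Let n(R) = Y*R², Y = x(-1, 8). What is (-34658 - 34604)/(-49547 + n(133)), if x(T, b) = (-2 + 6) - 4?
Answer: 69262/49547 ≈ 1.3979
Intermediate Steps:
x(T, b) = 0 (x(T, b) = 4 - 4 = 0)
Y = 0
n(R) = 0 (n(R) = 0*R² = 0)
(-34658 - 34604)/(-49547 + n(133)) = (-34658 - 34604)/(-49547 + 0) = -69262/(-49547) = -69262*(-1/49547) = 69262/49547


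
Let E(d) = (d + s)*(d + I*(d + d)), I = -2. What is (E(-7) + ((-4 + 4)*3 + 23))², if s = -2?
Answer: 27556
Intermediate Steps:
E(d) = -3*d*(-2 + d) (E(d) = (d - 2)*(d - 2*(d + d)) = (-2 + d)*(d - 4*d) = (-2 + d)*(-3*d) = -3*d*(-2 + d))
(E(-7) + ((-4 + 4)*3 + 23))² = (3*(-7)*(2 - 1*(-7)) + ((-4 + 4)*3 + 23))² = (3*(-7)*(2 + 7) + (0*3 + 23))² = (3*(-7)*9 + (0 + 23))² = (-189 + 23)² = (-166)² = 27556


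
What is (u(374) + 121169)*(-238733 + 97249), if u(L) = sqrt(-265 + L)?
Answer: -17143474796 - 141484*sqrt(109) ≈ -1.7145e+10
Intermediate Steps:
(u(374) + 121169)*(-238733 + 97249) = (sqrt(-265 + 374) + 121169)*(-238733 + 97249) = (sqrt(109) + 121169)*(-141484) = (121169 + sqrt(109))*(-141484) = -17143474796 - 141484*sqrt(109)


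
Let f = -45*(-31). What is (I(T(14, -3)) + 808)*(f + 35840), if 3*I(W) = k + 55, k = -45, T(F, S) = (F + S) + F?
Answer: 90629990/3 ≈ 3.0210e+7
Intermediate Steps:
T(F, S) = S + 2*F
I(W) = 10/3 (I(W) = (-45 + 55)/3 = (1/3)*10 = 10/3)
f = 1395
(I(T(14, -3)) + 808)*(f + 35840) = (10/3 + 808)*(1395 + 35840) = (2434/3)*37235 = 90629990/3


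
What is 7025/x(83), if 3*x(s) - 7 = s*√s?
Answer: -147525/571738 + 1749225*√83/571738 ≈ 27.615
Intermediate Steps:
x(s) = 7/3 + s^(3/2)/3 (x(s) = 7/3 + (s*√s)/3 = 7/3 + s^(3/2)/3)
7025/x(83) = 7025/(7/3 + 83^(3/2)/3) = 7025/(7/3 + (83*√83)/3) = 7025/(7/3 + 83*√83/3)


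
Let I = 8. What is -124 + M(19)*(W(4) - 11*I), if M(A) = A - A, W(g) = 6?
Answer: -124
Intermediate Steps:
M(A) = 0
-124 + M(19)*(W(4) - 11*I) = -124 + 0*(6 - 11*8) = -124 + 0*(6 - 88) = -124 + 0*(-82) = -124 + 0 = -124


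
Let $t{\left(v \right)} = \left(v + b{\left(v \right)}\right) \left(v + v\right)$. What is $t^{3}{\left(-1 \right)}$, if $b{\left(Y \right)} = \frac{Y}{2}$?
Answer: $27$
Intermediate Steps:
$b{\left(Y \right)} = \frac{Y}{2}$ ($b{\left(Y \right)} = Y \frac{1}{2} = \frac{Y}{2}$)
$t{\left(v \right)} = 3 v^{2}$ ($t{\left(v \right)} = \left(v + \frac{v}{2}\right) \left(v + v\right) = \frac{3 v}{2} \cdot 2 v = 3 v^{2}$)
$t^{3}{\left(-1 \right)} = \left(3 \left(-1\right)^{2}\right)^{3} = \left(3 \cdot 1\right)^{3} = 3^{3} = 27$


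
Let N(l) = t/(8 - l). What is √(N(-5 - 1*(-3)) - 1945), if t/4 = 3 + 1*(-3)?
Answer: I*√1945 ≈ 44.102*I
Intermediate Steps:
t = 0 (t = 4*(3 + 1*(-3)) = 4*(3 - 3) = 4*0 = 0)
N(l) = 0 (N(l) = 0/(8 - l) = 0)
√(N(-5 - 1*(-3)) - 1945) = √(0 - 1945) = √(-1945) = I*√1945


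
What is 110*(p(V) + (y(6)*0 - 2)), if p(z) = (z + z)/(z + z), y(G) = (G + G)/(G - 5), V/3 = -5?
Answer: -110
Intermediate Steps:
V = -15 (V = 3*(-5) = -15)
y(G) = 2*G/(-5 + G) (y(G) = (2*G)/(-5 + G) = 2*G/(-5 + G))
p(z) = 1 (p(z) = (2*z)/((2*z)) = (2*z)*(1/(2*z)) = 1)
110*(p(V) + (y(6)*0 - 2)) = 110*(1 + ((2*6/(-5 + 6))*0 - 2)) = 110*(1 + ((2*6/1)*0 - 2)) = 110*(1 + ((2*6*1)*0 - 2)) = 110*(1 + (12*0 - 2)) = 110*(1 + (0 - 2)) = 110*(1 - 2) = 110*(-1) = -110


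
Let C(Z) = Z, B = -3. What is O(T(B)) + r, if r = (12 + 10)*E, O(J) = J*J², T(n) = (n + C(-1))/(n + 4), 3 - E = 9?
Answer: -196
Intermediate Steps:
E = -6 (E = 3 - 1*9 = 3 - 9 = -6)
T(n) = (-1 + n)/(4 + n) (T(n) = (n - 1)/(n + 4) = (-1 + n)/(4 + n))
O(J) = J³
r = -132 (r = (12 + 10)*(-6) = 22*(-6) = -132)
O(T(B)) + r = ((-1 - 3)/(4 - 3))³ - 132 = (-4/1)³ - 132 = (1*(-4))³ - 132 = (-4)³ - 132 = -64 - 132 = -196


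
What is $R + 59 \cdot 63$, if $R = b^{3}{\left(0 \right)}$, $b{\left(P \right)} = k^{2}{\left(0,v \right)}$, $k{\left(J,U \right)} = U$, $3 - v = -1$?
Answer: $7813$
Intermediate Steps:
$v = 4$ ($v = 3 - -1 = 3 + 1 = 4$)
$b{\left(P \right)} = 16$ ($b{\left(P \right)} = 4^{2} = 16$)
$R = 4096$ ($R = 16^{3} = 4096$)
$R + 59 \cdot 63 = 4096 + 59 \cdot 63 = 4096 + 3717 = 7813$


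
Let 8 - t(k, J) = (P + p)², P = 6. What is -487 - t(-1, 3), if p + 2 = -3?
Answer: -494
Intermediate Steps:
p = -5 (p = -2 - 3 = -5)
t(k, J) = 7 (t(k, J) = 8 - (6 - 5)² = 8 - 1*1² = 8 - 1*1 = 8 - 1 = 7)
-487 - t(-1, 3) = -487 - 1*7 = -487 - 7 = -494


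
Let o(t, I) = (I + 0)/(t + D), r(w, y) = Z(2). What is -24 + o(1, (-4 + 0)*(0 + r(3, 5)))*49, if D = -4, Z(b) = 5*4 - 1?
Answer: 3652/3 ≈ 1217.3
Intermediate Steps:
Z(b) = 19 (Z(b) = 20 - 1 = 19)
r(w, y) = 19
o(t, I) = I/(-4 + t) (o(t, I) = (I + 0)/(t - 4) = I/(-4 + t))
-24 + o(1, (-4 + 0)*(0 + r(3, 5)))*49 = -24 + (((-4 + 0)*(0 + 19))/(-4 + 1))*49 = -24 + (-4*19/(-3))*49 = -24 - 76*(-⅓)*49 = -24 + (76/3)*49 = -24 + 3724/3 = 3652/3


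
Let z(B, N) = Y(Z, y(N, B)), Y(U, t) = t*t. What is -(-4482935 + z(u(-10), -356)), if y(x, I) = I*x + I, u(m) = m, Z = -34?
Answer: -8119565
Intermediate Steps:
y(x, I) = I + I*x
Y(U, t) = t**2
z(B, N) = B**2*(1 + N)**2 (z(B, N) = (B*(1 + N))**2 = B**2*(1 + N)**2)
-(-4482935 + z(u(-10), -356)) = -(-4482935 + (-10)**2*(1 - 356)**2) = -(-4482935 + 100*(-355)**2) = -(-4482935 + 100*126025) = -(-4482935 + 12602500) = -1*8119565 = -8119565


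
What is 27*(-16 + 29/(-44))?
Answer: -19791/44 ≈ -449.80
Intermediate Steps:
27*(-16 + 29/(-44)) = 27*(-16 + 29*(-1/44)) = 27*(-16 - 29/44) = 27*(-733/44) = -19791/44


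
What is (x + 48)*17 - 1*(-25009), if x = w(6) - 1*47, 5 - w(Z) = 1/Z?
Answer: 150649/6 ≈ 25108.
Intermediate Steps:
w(Z) = 5 - 1/Z
x = -253/6 (x = (5 - 1/6) - 1*47 = (5 - 1*⅙) - 47 = (5 - ⅙) - 47 = 29/6 - 47 = -253/6 ≈ -42.167)
(x + 48)*17 - 1*(-25009) = (-253/6 + 48)*17 - 1*(-25009) = (35/6)*17 + 25009 = 595/6 + 25009 = 150649/6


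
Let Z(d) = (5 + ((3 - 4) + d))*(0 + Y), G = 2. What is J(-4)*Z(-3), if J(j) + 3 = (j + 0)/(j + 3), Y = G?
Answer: 2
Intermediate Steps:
Y = 2
J(j) = -3 + j/(3 + j) (J(j) = -3 + (j + 0)/(j + 3) = -3 + j/(3 + j))
Z(d) = 8 + 2*d (Z(d) = (5 + ((3 - 4) + d))*(0 + 2) = (5 + (-1 + d))*2 = (4 + d)*2 = 8 + 2*d)
J(-4)*Z(-3) = ((-9 - 2*(-4))/(3 - 4))*(8 + 2*(-3)) = ((-9 + 8)/(-1))*(8 - 6) = -1*(-1)*2 = 1*2 = 2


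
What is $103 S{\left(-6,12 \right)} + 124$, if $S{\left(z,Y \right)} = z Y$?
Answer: $-7292$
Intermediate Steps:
$S{\left(z,Y \right)} = Y z$
$103 S{\left(-6,12 \right)} + 124 = 103 \cdot 12 \left(-6\right) + 124 = 103 \left(-72\right) + 124 = -7416 + 124 = -7292$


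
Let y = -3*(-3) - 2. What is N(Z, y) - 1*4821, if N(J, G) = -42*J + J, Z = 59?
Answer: -7240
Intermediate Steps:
y = 7 (y = 9 - 2 = 7)
N(J, G) = -41*J
N(Z, y) - 1*4821 = -41*59 - 1*4821 = -2419 - 4821 = -7240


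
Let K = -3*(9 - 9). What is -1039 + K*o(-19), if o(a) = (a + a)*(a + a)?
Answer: -1039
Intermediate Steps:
K = 0 (K = -3*0 = 0)
o(a) = 4*a**2 (o(a) = (2*a)*(2*a) = 4*a**2)
-1039 + K*o(-19) = -1039 + 0*(4*(-19)**2) = -1039 + 0*(4*361) = -1039 + 0*1444 = -1039 + 0 = -1039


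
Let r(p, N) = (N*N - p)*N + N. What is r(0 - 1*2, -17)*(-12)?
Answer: 59568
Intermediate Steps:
r(p, N) = N + N*(N² - p) (r(p, N) = (N² - p)*N + N = N*(N² - p) + N = N + N*(N² - p))
r(0 - 1*2, -17)*(-12) = -17*(1 + (-17)² - (0 - 1*2))*(-12) = -17*(1 + 289 - (0 - 2))*(-12) = -17*(1 + 289 - 1*(-2))*(-12) = -17*(1 + 289 + 2)*(-12) = -17*292*(-12) = -4964*(-12) = 59568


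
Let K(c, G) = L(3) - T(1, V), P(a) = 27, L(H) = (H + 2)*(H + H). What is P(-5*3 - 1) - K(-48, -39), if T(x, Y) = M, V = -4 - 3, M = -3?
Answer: -6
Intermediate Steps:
V = -7
T(x, Y) = -3
L(H) = 2*H*(2 + H) (L(H) = (2 + H)*(2*H) = 2*H*(2 + H))
K(c, G) = 33 (K(c, G) = 2*3*(2 + 3) - 1*(-3) = 2*3*5 + 3 = 30 + 3 = 33)
P(-5*3 - 1) - K(-48, -39) = 27 - 1*33 = 27 - 33 = -6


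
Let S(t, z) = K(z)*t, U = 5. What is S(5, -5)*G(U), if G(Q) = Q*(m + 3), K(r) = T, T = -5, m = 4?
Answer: -875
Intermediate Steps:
K(r) = -5
S(t, z) = -5*t
G(Q) = 7*Q (G(Q) = Q*(4 + 3) = Q*7 = 7*Q)
S(5, -5)*G(U) = (-5*5)*(7*5) = -25*35 = -875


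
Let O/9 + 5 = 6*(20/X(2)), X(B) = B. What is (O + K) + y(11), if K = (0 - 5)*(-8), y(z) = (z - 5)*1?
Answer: 541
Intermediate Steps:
y(z) = -5 + z (y(z) = (-5 + z)*1 = -5 + z)
K = 40 (K = -5*(-8) = 40)
O = 495 (O = -45 + 9*(6*(20/2)) = -45 + 9*(6*(20*(½))) = -45 + 9*(6*10) = -45 + 9*60 = -45 + 540 = 495)
(O + K) + y(11) = (495 + 40) + (-5 + 11) = 535 + 6 = 541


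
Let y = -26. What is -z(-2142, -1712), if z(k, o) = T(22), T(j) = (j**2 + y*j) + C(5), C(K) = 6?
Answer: 82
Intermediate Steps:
T(j) = 6 + j**2 - 26*j (T(j) = (j**2 - 26*j) + 6 = 6 + j**2 - 26*j)
z(k, o) = -82 (z(k, o) = 6 + 22**2 - 26*22 = 6 + 484 - 572 = -82)
-z(-2142, -1712) = -1*(-82) = 82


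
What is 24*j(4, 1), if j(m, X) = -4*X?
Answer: -96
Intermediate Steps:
24*j(4, 1) = 24*(-4*1) = 24*(-4) = -96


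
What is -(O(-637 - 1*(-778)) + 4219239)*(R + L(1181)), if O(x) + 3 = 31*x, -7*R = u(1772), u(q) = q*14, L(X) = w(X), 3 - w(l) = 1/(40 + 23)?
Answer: 314073047996/21 ≈ 1.4956e+10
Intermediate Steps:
w(l) = 188/63 (w(l) = 3 - 1/(40 + 23) = 3 - 1/63 = 188/63)
L(X) = 188/63
u(q) = 14*q
R = -3544 (R = -2*1772 = -⅐*24808 = -3544)
O(x) = -3 + 31*x
-(O(-637 - 1*(-778)) + 4219239)*(R + L(1181)) = -((-3 + 31*(-637 - 1*(-778))) + 4219239)*(-3544 + 188/63) = -((-3 + 31*(-637 + 778)) + 4219239)*(-223084)/63 = -((-3 + 31*141) + 4219239)*(-223084)/63 = -((-3 + 4371) + 4219239)*(-223084)/63 = -(4368 + 4219239)*(-223084)/63 = -4223607*(-223084)/63 = -1*(-314073047996/21) = 314073047996/21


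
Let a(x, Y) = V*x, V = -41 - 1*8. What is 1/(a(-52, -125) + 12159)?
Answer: 1/14707 ≈ 6.7995e-5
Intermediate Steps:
V = -49 (V = -41 - 8 = -49)
a(x, Y) = -49*x
1/(a(-52, -125) + 12159) = 1/(-49*(-52) + 12159) = 1/(2548 + 12159) = 1/14707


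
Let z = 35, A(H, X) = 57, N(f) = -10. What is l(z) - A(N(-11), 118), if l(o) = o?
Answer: -22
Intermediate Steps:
l(z) - A(N(-11), 118) = 35 - 1*57 = 35 - 57 = -22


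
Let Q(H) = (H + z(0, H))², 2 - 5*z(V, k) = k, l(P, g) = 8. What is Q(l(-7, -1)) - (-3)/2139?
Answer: 824253/17825 ≈ 46.241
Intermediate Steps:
z(V, k) = ⅖ - k/5
Q(H) = (⅖ + 4*H/5)² (Q(H) = (H + (⅖ - H/5))² = (⅖ + 4*H/5)²)
Q(l(-7, -1)) - (-3)/2139 = 4*(1 + 2*8)²/25 - (-3)/2139 = 4*(1 + 16)²/25 - (-3)/2139 = (4/25)*17² - 1*(-1/713) = (4/25)*289 + 1/713 = 1156/25 + 1/713 = 824253/17825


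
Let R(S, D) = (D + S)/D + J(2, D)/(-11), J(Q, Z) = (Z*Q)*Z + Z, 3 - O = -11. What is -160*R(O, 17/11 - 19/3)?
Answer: 856514240/946341 ≈ 905.08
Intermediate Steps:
O = 14 (O = 3 - 1*(-11) = 3 + 11 = 14)
J(Q, Z) = Z + Q*Z² (J(Q, Z) = (Q*Z)*Z + Z = Q*Z² + Z = Z + Q*Z²)
R(S, D) = (D + S)/D - D*(1 + 2*D)/11 (R(S, D) = (D + S)/D + (D*(1 + 2*D))/(-11) = (D + S)/D + (D*(1 + 2*D))*(-1/11) = (D + S)/D - D*(1 + 2*D)/11)
-160*R(O, 17/11 - 19/3) = -160*(14 + (17/11 - 19/3)*(11 - (17/11 - 19/3)*(1 + 2*(17/11 - 19/3)))/11)/(17/11 - 19/3) = -160*(14 + (1/11)*(-158/33)*(11 - 1*(-158/33)*(1 + 2*(-158/33))))/(-158/33) = -(-2640)*(14 + (1/11)*(-158/33)*(11 - 1*(-158/33)*(1 - 316/33)))/79 = -(-2640)*(14 + (1/11)*(-158/33)*(11 - 1*(-158/33)*(-283/33)))/79 = -(-2640)*(14 + (1/11)*(-158/33)*(11 - 44714/1089))/79 = -(-2640)*(14 + (1/11)*(-158/33)*(-32735/1089))/79 = -(-2640)*(14 + 5172130/395307)/79 = -(-2640)*10706428/(79*395307) = -160*(-5353214/946341) = 856514240/946341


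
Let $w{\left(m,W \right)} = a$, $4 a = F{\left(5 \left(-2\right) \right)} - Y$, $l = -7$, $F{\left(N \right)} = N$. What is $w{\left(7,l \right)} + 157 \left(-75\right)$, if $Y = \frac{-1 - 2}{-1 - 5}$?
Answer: $- \frac{94221}{8} \approx -11778.0$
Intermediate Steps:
$Y = \frac{1}{2}$ ($Y = - \frac{3}{-6} = \left(-3\right) \left(- \frac{1}{6}\right) = \frac{1}{2} \approx 0.5$)
$a = - \frac{21}{8}$ ($a = \frac{5 \left(-2\right) - \frac{1}{2}}{4} = \frac{-10 - \frac{1}{2}}{4} = \frac{1}{4} \left(- \frac{21}{2}\right) = - \frac{21}{8} \approx -2.625$)
$w{\left(m,W \right)} = - \frac{21}{8}$
$w{\left(7,l \right)} + 157 \left(-75\right) = - \frac{21}{8} + 157 \left(-75\right) = - \frac{21}{8} - 11775 = - \frac{94221}{8}$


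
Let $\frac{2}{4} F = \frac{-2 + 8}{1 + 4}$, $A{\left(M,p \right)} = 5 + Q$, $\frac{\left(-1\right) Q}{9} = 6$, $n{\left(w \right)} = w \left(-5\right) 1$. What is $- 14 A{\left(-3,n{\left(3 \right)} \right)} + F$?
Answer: $\frac{3442}{5} \approx 688.4$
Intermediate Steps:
$n{\left(w \right)} = - 5 w$ ($n{\left(w \right)} = - 5 w 1 = - 5 w$)
$Q = -54$ ($Q = \left(-9\right) 6 = -54$)
$A{\left(M,p \right)} = -49$ ($A{\left(M,p \right)} = 5 - 54 = -49$)
$F = \frac{12}{5}$ ($F = 2 \frac{-2 + 8}{1 + 4} = 2 \cdot \frac{6}{5} = \frac{12}{5} \approx 2.4$)
$- 14 A{\left(-3,n{\left(3 \right)} \right)} + F = \left(-14\right) \left(-49\right) + \frac{12}{5} = 686 + \frac{12}{5} = \frac{3442}{5}$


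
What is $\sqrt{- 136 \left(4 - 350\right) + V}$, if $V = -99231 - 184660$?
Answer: $3 i \sqrt{26315} \approx 486.66 i$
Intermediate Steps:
$V = -283891$ ($V = -99231 - 184660 = -283891$)
$\sqrt{- 136 \left(4 - 350\right) + V} = \sqrt{- 136 \left(4 - 350\right) - 283891} = \sqrt{\left(-136\right) \left(-346\right) - 283891} = \sqrt{47056 - 283891} = \sqrt{-236835} = 3 i \sqrt{26315}$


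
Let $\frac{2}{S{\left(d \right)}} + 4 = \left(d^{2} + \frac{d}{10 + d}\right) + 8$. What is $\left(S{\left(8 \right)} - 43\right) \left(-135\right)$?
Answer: $\frac{1786725}{308} \approx 5801.1$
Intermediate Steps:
$S{\left(d \right)} = \frac{2}{4 + d^{2} + \frac{d}{10 + d}}$ ($S{\left(d \right)} = \frac{2}{-4 + \left(\left(d^{2} + \frac{d}{10 + d}\right) + 8\right)} = \frac{2}{-4 + \left(8 + d^{2} + \frac{d}{10 + d}\right)} = \frac{2}{4 + d^{2} + \frac{d}{10 + d}}$)
$\left(S{\left(8 \right)} - 43\right) \left(-135\right) = \left(\frac{2 \left(10 + 8\right)}{40 + 8^{3} + 5 \cdot 8 + 10 \cdot 8^{2}} - 43\right) \left(-135\right) = \left(2 \frac{1}{40 + 512 + 40 + 10 \cdot 64} \cdot 18 - 43\right) \left(-135\right) = \left(2 \frac{1}{40 + 512 + 40 + 640} \cdot 18 - 43\right) \left(-135\right) = \left(2 \cdot \frac{1}{1232} \cdot 18 - 43\right) \left(-135\right) = \left(\frac{9}{308} - 43\right) \left(-135\right) = \left(- \frac{13235}{308}\right) \left(-135\right) = \frac{1786725}{308}$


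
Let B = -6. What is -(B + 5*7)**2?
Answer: -841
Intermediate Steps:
-(B + 5*7)**2 = -(-6 + 5*7)**2 = -(-6 + 35)**2 = -1*29**2 = -1*841 = -841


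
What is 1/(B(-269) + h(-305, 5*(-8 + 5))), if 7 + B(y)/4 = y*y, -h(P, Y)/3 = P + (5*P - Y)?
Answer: 1/294861 ≈ 3.3914e-6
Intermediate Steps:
h(P, Y) = -18*P + 3*Y (h(P, Y) = -3*(P + (5*P - Y)) = -3*(P + (-Y + 5*P)) = -3*(-Y + 6*P) = -18*P + 3*Y)
B(y) = -28 + 4*y**2 (B(y) = -28 + 4*(y*y) = -28 + 4*y**2)
1/(B(-269) + h(-305, 5*(-8 + 5))) = 1/((-28 + 4*(-269)**2) + (-18*(-305) + 3*(5*(-8 + 5)))) = 1/((-28 + 4*72361) + (5490 + 3*(5*(-3)))) = 1/((-28 + 289444) + (5490 + 3*(-15))) = 1/(289416 + (5490 - 45)) = 1/(289416 + 5445) = 1/294861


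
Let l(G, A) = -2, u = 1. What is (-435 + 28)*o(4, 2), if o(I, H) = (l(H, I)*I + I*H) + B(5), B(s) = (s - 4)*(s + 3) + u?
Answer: -3663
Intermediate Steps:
B(s) = 1 + (-4 + s)*(3 + s) (B(s) = (s - 4)*(s + 3) + 1 = (-4 + s)*(3 + s) + 1 = 1 + (-4 + s)*(3 + s))
o(I, H) = 9 - 2*I + H*I (o(I, H) = (-2*I + I*H) + (-11 + 5**2 - 1*5) = (-2*I + H*I) + (-11 + 25 - 5) = (-2*I + H*I) + 9 = 9 - 2*I + H*I)
(-435 + 28)*o(4, 2) = (-435 + 28)*(9 - 2*4 + 2*4) = -407*(9 - 8 + 8) = -407*9 = -3663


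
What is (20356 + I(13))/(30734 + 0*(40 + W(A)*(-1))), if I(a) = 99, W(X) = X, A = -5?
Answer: 20455/30734 ≈ 0.66555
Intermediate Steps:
(20356 + I(13))/(30734 + 0*(40 + W(A)*(-1))) = (20356 + 99)/(30734 + 0*(40 - 5*(-1))) = 20455/(30734 + 0*(40 + 5)) = 20455/(30734 + 0*45) = 20455/(30734 + 0) = 20455/30734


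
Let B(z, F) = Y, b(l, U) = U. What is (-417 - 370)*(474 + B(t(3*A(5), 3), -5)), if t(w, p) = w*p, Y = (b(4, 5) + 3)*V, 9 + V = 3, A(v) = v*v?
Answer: -335262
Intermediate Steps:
A(v) = v**2
V = -6 (V = -9 + 3 = -6)
Y = -48 (Y = (5 + 3)*(-6) = 8*(-6) = -48)
t(w, p) = p*w
B(z, F) = -48
(-417 - 370)*(474 + B(t(3*A(5), 3), -5)) = (-417 - 370)*(474 - 48) = -787*426 = -335262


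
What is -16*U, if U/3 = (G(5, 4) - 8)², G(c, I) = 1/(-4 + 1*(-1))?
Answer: -80688/25 ≈ -3227.5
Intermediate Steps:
G(c, I) = -⅕ (G(c, I) = 1/(-4 - 1) = 1/(-5) = -⅕)
U = 5043/25 (U = 3*(-⅕ - 8)² = 3*(-41/5)² = 3*(1681/25) = 5043/25 ≈ 201.72)
-16*U = -16*5043/25 = -80688/25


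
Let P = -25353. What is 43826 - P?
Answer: 69179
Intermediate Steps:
43826 - P = 43826 - 1*(-25353) = 43826 + 25353 = 69179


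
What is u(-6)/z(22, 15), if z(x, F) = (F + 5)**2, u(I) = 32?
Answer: 2/25 ≈ 0.080000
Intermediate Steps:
z(x, F) = (5 + F)**2
u(-6)/z(22, 15) = 32/((5 + 15)**2) = 32/(20**2) = 32/400 = 32*(1/400) = 2/25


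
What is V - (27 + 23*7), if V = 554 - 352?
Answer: 14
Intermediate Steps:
V = 202
V - (27 + 23*7) = 202 - (27 + 23*7) = 202 - (27 + 161) = 202 - 1*188 = 202 - 188 = 14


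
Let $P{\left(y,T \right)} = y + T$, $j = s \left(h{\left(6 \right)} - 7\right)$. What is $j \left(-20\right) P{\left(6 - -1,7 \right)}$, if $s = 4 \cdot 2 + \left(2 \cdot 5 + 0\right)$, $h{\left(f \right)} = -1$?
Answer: $40320$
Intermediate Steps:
$s = 18$ ($s = 8 + \left(10 + 0\right) = 8 + 10 = 18$)
$j = -144$ ($j = 18 \left(-1 - 7\right) = 18 \left(-8\right) = -144$)
$P{\left(y,T \right)} = T + y$
$j \left(-20\right) P{\left(6 - -1,7 \right)} = \left(-144\right) \left(-20\right) \left(7 + \left(6 - -1\right)\right) = 2880 \left(7 + \left(6 + 1\right)\right) = 2880 \left(7 + 7\right) = 2880 \cdot 14 = 40320$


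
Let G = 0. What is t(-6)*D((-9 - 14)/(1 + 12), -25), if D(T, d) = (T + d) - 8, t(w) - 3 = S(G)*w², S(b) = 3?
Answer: -50172/13 ≈ -3859.4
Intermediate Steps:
t(w) = 3 + 3*w²
D(T, d) = -8 + T + d
t(-6)*D((-9 - 14)/(1 + 12), -25) = (3 + 3*(-6)²)*(-8 + (-9 - 14)/(1 + 12) - 25) = (3 + 3*36)*(-8 - 23/13 - 25) = (3 + 108)*(-8 - 23*1/13 - 25) = 111*(-8 - 23/13 - 25) = 111*(-452/13) = -50172/13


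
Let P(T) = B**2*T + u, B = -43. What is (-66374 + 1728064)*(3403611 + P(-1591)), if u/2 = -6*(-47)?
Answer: 768392043040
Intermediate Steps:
u = 564 (u = 2*(-6*(-47)) = 2*282 = 564)
P(T) = 564 + 1849*T (P(T) = (-43)**2*T + 564 = 1849*T + 564 = 564 + 1849*T)
(-66374 + 1728064)*(3403611 + P(-1591)) = (-66374 + 1728064)*(3403611 + (564 + 1849*(-1591))) = 1661690*(3403611 + (564 - 2941759)) = 1661690*(3403611 - 2941195) = 1661690*462416 = 768392043040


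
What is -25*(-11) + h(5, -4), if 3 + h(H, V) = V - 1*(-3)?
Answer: 271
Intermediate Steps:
h(H, V) = V (h(H, V) = -3 + (V - 1*(-3)) = -3 + (V + 3) = -3 + (3 + V) = V)
-25*(-11) + h(5, -4) = -25*(-11) - 4 = 275 - 4 = 271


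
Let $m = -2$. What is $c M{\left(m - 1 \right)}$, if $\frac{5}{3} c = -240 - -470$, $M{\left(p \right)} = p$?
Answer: $-414$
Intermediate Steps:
$c = 138$ ($c = \frac{3 \left(-240 - -470\right)}{5} = \frac{3 \left(-240 + 470\right)}{5} = \frac{3}{5} \cdot 230 = 138$)
$c M{\left(m - 1 \right)} = 138 \left(-2 - 1\right) = 138 \left(-3\right) = -414$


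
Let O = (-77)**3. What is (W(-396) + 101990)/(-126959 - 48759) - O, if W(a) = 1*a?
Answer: 40110482050/87859 ≈ 4.5653e+5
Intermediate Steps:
W(a) = a
O = -456533
(W(-396) + 101990)/(-126959 - 48759) - O = (-396 + 101990)/(-126959 - 48759) - 1*(-456533) = 101594/(-175718) + 456533 = 101594*(-1/175718) + 456533 = -50797/87859 + 456533 = 40110482050/87859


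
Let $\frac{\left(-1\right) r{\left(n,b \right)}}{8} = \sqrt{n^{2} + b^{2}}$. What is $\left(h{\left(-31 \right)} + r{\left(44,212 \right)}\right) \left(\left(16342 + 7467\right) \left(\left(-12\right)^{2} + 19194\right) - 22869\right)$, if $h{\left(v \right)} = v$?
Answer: $-14272262763 - 14732658336 \sqrt{2930} \approx -8.1174 \cdot 10^{11}$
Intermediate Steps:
$r{\left(n,b \right)} = - 8 \sqrt{b^{2} + n^{2}}$ ($r{\left(n,b \right)} = - 8 \sqrt{n^{2} + b^{2}} = - 8 \sqrt{b^{2} + n^{2}}$)
$\left(h{\left(-31 \right)} + r{\left(44,212 \right)}\right) \left(\left(16342 + 7467\right) \left(\left(-12\right)^{2} + 19194\right) - 22869\right) = \left(-31 - 8 \sqrt{212^{2} + 44^{2}}\right) \left(\left(16342 + 7467\right) \left(\left(-12\right)^{2} + 19194\right) - 22869\right) = \left(-31 - 8 \sqrt{44944 + 1936}\right) \left(23809 \left(144 + 19194\right) - 22869\right) = \left(-31 - 8 \sqrt{46880}\right) \left(23809 \cdot 19338 - 22869\right) = \left(-31 - 8 \cdot 4 \sqrt{2930}\right) \left(460418442 - 22869\right) = \left(-31 - 32 \sqrt{2930}\right) 460395573 = -14272262763 - 14732658336 \sqrt{2930}$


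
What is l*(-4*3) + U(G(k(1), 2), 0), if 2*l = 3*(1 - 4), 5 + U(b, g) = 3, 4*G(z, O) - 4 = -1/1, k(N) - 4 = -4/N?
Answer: 52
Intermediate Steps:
k(N) = 4 - 4/N
G(z, O) = 3/4 (G(z, O) = 1 + (-1/1)/4 = 1 + (-1*1)/4 = 1 + (1/4)*(-1) = 1 - 1/4 = 3/4)
U(b, g) = -2 (U(b, g) = -5 + 3 = -2)
l = -9/2 (l = (3*(1 - 4))/2 = (3*(-3))/2 = (1/2)*(-9) = -9/2 ≈ -4.5000)
l*(-4*3) + U(G(k(1), 2), 0) = -(-18)*3 - 2 = -9/2*(-12) - 2 = 54 - 2 = 52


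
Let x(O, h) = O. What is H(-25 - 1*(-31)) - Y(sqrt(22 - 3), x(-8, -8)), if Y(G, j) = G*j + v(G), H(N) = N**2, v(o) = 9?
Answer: 27 + 8*sqrt(19) ≈ 61.871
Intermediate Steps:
Y(G, j) = 9 + G*j (Y(G, j) = G*j + 9 = 9 + G*j)
H(-25 - 1*(-31)) - Y(sqrt(22 - 3), x(-8, -8)) = (-25 - 1*(-31))**2 - (9 + sqrt(22 - 3)*(-8)) = (-25 + 31)**2 - (9 + sqrt(19)*(-8)) = 6**2 - (9 - 8*sqrt(19)) = 36 + (-9 + 8*sqrt(19)) = 27 + 8*sqrt(19)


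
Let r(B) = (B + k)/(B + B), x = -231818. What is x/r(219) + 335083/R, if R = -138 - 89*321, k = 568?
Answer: -416437973587/3227487 ≈ -1.2903e+5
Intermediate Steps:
R = -28707 (R = -138 - 28569 = -28707)
r(B) = (568 + B)/(2*B) (r(B) = (B + 568)/(B + B) = (568 + B)/((2*B)) = (568 + B)*(1/(2*B)) = (568 + B)/(2*B))
x/r(219) + 335083/R = -231818*438/(568 + 219) + 335083/(-28707) = -231818/((½)*(1/219)*787) + 335083*(-1/28707) = -231818/787/438 - 47869/4101 = -231818*438/787 - 47869/4101 = -101536284/787 - 47869/4101 = -416437973587/3227487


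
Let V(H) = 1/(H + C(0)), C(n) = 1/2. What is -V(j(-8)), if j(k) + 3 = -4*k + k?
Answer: -2/43 ≈ -0.046512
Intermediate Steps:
C(n) = ½
j(k) = -3 - 3*k (j(k) = -3 + (-4*k + k) = -3 - 3*k)
V(H) = 1/(½ + H) (V(H) = 1/(H + ½) = 1/(½ + H))
-V(j(-8)) = -2/(1 + 2*(-3 - 3*(-8))) = -2/(1 + 2*(-3 + 24)) = -2/(1 + 2*21) = -2/(1 + 42) = -2/43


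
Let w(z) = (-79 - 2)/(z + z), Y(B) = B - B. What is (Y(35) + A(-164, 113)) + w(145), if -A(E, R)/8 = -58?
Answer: 134479/290 ≈ 463.72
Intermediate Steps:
A(E, R) = 464 (A(E, R) = -8*(-58) = 464)
Y(B) = 0
w(z) = -81/(2*z) (w(z) = -81*1/(2*z) = -81/(2*z))
(Y(35) + A(-164, 113)) + w(145) = (0 + 464) - 81/2/145 = 464 - 81/2*1/145 = 464 - 81/290 = 134479/290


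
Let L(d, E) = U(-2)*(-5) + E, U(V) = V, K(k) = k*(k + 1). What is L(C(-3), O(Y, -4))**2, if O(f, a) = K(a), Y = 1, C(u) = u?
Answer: 484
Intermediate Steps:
K(k) = k*(1 + k)
O(f, a) = a*(1 + a)
L(d, E) = 10 + E (L(d, E) = -2*(-5) + E = 10 + E)
L(C(-3), O(Y, -4))**2 = (10 - 4*(1 - 4))**2 = (10 - 4*(-3))**2 = (10 + 12)**2 = 22**2 = 484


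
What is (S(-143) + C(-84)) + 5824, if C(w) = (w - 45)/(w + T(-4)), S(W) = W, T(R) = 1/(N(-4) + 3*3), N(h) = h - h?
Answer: 4290316/755 ≈ 5682.5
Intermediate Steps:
N(h) = 0
T(R) = 1/9 (T(R) = 1/(0 + 3*3) = 1/(0 + 9) = 1/9)
C(w) = (-45 + w)/(1/9 + w) (C(w) = (w - 45)/(w + 1/9) = (-45 + w)/(1/9 + w))
(S(-143) + C(-84)) + 5824 = (-143 + 9*(-45 - 84)/(1 + 9*(-84))) + 5824 = (-143 + 9*(-129)/(1 - 756)) + 5824 = (-143 + 9*(-129)/(-755)) + 5824 = (-143 + 9*(-1/755)*(-129)) + 5824 = (-143 + 1161/755) + 5824 = -106804/755 + 5824 = 4290316/755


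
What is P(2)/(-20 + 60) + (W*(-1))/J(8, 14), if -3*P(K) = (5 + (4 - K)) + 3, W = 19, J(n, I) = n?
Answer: -59/24 ≈ -2.4583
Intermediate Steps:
P(K) = -4 + K/3 (P(K) = -((5 + (4 - K)) + 3)/3 = -((9 - K) + 3)/3 = -(12 - K)/3 = -4 + K/3)
P(2)/(-20 + 60) + (W*(-1))/J(8, 14) = (-4 + (⅓)*2)/(-20 + 60) + (19*(-1))/8 = (-4 + ⅔)/40 - 19*⅛ = -10/3*1/40 - 19/8 = -1/12 - 19/8 = -59/24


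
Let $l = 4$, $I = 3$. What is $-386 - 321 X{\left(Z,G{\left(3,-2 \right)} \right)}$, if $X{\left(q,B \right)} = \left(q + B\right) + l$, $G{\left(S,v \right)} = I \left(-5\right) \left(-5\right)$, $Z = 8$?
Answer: $-28313$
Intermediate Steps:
$G{\left(S,v \right)} = 75$ ($G{\left(S,v \right)} = 3 \left(-5\right) \left(-5\right) = \left(-15\right) \left(-5\right) = 75$)
$X{\left(q,B \right)} = 4 + B + q$ ($X{\left(q,B \right)} = \left(q + B\right) + 4 = \left(B + q\right) + 4 = 4 + B + q$)
$-386 - 321 X{\left(Z,G{\left(3,-2 \right)} \right)} = -386 - 321 \left(4 + 75 + 8\right) = -386 - 27927 = -28313$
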